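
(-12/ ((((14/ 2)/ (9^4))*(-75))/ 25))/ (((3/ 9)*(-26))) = -39366/ 91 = -432.59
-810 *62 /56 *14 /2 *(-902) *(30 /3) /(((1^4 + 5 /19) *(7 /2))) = 179306325 /14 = 12807594.64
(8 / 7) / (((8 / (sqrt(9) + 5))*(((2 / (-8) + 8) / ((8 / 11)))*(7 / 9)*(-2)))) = -1152 / 16709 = -0.07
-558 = -558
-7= -7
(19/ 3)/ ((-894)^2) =19/ 2397708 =0.00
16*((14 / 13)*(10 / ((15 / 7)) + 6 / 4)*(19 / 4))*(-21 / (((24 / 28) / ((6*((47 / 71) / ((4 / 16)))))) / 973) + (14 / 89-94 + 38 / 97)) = -351582230792968 / 1838829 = -191198980.87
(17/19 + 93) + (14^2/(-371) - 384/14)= 464796/7049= 65.94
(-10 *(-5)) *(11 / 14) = 275 / 7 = 39.29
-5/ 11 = -0.45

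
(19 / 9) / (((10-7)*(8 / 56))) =133 / 27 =4.93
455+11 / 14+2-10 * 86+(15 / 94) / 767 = -101495907 / 252343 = -402.21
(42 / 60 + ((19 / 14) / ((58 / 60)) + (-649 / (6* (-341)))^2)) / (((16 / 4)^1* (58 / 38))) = 1470846487 / 4073333040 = 0.36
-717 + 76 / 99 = -70907 / 99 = -716.23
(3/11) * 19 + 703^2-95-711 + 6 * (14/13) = 70558294/143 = 493414.64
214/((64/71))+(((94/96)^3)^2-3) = 235.29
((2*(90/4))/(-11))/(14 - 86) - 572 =-50331/88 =-571.94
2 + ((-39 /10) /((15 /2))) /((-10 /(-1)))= 487 /250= 1.95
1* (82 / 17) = 82 / 17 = 4.82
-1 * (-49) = 49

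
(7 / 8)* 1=7 / 8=0.88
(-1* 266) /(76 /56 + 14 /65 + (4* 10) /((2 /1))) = -242060 /19631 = -12.33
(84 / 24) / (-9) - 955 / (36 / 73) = -23243 / 12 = -1936.92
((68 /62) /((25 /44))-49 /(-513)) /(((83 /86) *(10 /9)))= 34633189 /18332625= 1.89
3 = 3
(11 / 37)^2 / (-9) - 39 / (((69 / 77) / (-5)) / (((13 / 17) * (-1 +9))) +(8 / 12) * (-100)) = 56750548481 / 98709925599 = 0.57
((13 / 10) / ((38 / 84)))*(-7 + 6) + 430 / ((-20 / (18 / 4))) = -37857 / 380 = -99.62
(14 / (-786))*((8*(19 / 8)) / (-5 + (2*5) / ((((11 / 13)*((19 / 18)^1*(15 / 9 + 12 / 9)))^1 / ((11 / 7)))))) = -17689 / 45195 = -0.39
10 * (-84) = -840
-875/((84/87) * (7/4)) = -3625/7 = -517.86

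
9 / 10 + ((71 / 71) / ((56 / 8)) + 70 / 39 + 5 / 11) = 98867 / 30030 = 3.29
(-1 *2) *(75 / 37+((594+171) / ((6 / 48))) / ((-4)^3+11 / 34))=188.17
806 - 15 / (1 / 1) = 791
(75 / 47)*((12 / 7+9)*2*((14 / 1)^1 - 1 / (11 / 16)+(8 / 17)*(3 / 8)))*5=133818750 / 61523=2175.10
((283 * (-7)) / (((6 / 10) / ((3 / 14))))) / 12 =-1415 / 24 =-58.96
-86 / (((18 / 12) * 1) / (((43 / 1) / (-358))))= 3698 / 537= 6.89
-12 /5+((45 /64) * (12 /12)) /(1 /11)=1707 /320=5.33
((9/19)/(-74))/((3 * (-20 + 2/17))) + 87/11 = 41345397/5227508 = 7.91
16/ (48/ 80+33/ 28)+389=398.00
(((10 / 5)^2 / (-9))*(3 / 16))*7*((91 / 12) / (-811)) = 637 / 116784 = 0.01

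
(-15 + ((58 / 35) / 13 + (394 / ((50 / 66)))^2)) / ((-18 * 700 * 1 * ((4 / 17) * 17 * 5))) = -1.07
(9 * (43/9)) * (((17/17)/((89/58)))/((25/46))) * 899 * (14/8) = 180489533/2225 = 81118.89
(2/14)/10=1/70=0.01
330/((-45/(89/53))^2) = 174262/379215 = 0.46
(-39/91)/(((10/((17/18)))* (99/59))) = -1003/41580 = -0.02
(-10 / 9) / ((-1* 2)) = 5 / 9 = 0.56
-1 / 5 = -0.20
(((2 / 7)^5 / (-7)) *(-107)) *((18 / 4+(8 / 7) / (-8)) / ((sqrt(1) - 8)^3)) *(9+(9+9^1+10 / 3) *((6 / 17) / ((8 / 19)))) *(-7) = 0.07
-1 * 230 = -230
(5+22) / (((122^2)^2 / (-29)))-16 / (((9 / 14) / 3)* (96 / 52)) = -80638185031 / 1993801104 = -40.44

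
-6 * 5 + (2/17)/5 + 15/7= -16561/595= -27.83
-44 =-44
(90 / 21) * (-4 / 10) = -12 / 7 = -1.71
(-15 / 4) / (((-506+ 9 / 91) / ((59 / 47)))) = 80535 / 8654956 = 0.01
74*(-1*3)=-222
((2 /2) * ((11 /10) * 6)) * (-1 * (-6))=198 /5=39.60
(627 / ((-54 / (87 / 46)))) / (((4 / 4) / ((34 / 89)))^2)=-1751629 / 546549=-3.20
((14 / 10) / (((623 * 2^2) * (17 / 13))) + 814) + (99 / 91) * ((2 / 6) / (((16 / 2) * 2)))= 8966171337 / 11014640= 814.02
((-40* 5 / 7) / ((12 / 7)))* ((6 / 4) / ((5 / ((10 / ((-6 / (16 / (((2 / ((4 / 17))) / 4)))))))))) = 3200 / 51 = 62.75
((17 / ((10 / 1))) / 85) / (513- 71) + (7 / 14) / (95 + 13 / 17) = 94739 / 17989400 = 0.01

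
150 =150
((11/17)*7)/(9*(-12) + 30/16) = -616/14433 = -0.04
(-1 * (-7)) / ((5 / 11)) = 77 / 5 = 15.40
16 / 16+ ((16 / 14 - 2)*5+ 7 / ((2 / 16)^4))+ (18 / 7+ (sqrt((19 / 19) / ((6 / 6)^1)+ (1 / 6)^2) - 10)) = sqrt(37) / 6+ 200629 / 7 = 28662.30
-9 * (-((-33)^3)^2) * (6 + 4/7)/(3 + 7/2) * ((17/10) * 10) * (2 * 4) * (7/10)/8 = 9089351565822/65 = 139836177935.72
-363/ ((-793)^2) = -363/ 628849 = -0.00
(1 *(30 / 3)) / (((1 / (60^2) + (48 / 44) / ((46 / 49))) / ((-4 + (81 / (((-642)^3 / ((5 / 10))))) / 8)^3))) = -70232306601655712334112327492875 / 127552085072690140236943917056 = -550.62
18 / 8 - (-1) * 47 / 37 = 521 / 148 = 3.52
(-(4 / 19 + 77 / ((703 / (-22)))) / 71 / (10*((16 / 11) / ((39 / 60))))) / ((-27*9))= -110539 / 19406174400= -0.00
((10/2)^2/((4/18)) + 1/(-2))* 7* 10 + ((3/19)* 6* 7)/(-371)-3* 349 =6840533/1007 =6792.98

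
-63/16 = -3.94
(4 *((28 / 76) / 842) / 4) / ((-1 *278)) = -7 / 4447444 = -0.00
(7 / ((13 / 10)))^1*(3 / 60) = 7 / 26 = 0.27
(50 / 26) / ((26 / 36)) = 450 / 169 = 2.66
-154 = -154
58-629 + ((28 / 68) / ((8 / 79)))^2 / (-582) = -6146933521 / 10764672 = -571.03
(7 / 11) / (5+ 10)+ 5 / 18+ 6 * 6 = 35957 / 990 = 36.32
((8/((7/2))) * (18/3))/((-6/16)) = -36.57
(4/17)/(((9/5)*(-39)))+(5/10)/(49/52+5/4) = 25477/113373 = 0.22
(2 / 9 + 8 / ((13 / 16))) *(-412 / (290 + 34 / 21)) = -849338 / 59709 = -14.22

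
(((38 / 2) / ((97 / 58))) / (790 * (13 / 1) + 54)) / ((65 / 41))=0.00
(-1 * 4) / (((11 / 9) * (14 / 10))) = -180 / 77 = -2.34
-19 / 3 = -6.33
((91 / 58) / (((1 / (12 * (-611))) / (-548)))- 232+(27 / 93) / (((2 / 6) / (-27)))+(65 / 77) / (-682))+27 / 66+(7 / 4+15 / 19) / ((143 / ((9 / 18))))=6303747.94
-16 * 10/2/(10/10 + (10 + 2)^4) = -80/20737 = -0.00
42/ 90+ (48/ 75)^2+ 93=176018/ 1875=93.88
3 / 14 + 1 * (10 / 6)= 79 / 42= 1.88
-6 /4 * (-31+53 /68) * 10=30825 /68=453.31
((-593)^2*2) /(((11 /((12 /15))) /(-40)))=-22505536 /11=-2045957.82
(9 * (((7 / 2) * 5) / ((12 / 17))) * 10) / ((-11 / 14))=-62475 / 22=-2839.77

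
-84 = -84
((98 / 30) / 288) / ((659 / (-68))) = -0.00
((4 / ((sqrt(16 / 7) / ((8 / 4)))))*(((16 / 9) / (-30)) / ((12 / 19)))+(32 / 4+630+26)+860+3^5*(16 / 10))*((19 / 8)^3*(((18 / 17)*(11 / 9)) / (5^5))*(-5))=-180398559 / 3400000+1433531*sqrt(7) / 275400000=-53.04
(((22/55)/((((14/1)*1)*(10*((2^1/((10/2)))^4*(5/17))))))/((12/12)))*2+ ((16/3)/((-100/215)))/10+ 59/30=4421/2800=1.58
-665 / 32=-20.78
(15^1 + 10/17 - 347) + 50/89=-330.85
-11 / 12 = -0.92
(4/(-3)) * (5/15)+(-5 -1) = -58/9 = -6.44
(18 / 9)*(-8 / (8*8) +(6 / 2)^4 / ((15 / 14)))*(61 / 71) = 184159 / 1420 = 129.69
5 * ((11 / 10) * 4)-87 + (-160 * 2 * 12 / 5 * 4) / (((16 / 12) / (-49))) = 112831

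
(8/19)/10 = 4/95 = 0.04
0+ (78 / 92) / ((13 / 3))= 9 / 46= 0.20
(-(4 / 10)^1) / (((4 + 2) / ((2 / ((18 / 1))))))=-1 / 135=-0.01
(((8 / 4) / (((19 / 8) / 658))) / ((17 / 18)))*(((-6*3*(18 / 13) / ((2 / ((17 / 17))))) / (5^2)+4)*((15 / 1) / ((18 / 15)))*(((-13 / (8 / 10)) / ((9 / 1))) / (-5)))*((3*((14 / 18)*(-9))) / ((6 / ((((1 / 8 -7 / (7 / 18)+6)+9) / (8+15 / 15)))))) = 10367.86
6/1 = 6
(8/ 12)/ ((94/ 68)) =68/ 141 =0.48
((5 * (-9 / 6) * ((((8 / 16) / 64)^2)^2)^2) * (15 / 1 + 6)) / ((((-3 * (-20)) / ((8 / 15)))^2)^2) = -7 / 512988145055170560000000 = -0.00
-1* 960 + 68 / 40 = -958.30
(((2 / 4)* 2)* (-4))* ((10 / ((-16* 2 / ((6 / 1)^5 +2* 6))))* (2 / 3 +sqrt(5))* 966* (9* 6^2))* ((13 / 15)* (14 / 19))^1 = 24646029408 / 19 +36969044112* sqrt(5) / 19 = 5647964479.24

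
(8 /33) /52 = 0.00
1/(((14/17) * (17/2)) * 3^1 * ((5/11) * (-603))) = -11/63315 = -0.00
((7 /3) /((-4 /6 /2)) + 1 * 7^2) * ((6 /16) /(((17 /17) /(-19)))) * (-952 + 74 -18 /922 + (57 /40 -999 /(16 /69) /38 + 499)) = 146922.14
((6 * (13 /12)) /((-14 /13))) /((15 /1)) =-169 /420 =-0.40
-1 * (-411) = 411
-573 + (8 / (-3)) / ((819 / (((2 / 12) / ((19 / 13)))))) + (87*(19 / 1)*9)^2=2384329441784 / 10773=221324556.00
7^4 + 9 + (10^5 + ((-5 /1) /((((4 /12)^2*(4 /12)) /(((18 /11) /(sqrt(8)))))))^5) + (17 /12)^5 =25484304977 /248832 - 2647776904509375*sqrt(2) /1288408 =-2906214533.97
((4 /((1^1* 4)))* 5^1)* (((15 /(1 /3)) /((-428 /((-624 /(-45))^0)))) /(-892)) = 225 /381776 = 0.00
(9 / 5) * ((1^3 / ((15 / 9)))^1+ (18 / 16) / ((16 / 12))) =2079 / 800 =2.60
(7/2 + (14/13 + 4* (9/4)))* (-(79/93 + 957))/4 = -3930655/1209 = -3251.16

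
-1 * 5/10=-1/2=-0.50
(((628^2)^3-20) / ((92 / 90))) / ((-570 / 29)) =-70220436174743583 / 23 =-3053062442380155.78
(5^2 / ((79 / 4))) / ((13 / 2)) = 200 / 1027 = 0.19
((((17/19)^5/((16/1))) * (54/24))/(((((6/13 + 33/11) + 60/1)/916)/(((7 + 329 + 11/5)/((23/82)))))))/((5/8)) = 46272030721683/20607008125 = 2245.45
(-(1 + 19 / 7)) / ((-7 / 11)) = 286 / 49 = 5.84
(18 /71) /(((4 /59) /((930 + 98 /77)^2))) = 27861446808 /8591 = 3243097.06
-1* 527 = -527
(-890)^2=792100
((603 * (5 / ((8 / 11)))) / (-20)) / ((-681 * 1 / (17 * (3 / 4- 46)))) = -6803247 / 29056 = -234.14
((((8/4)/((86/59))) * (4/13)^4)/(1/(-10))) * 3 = -453120/1228123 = -0.37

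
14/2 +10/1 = 17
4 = 4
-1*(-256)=256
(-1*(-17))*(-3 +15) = 204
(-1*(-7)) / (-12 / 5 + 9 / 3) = 35 / 3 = 11.67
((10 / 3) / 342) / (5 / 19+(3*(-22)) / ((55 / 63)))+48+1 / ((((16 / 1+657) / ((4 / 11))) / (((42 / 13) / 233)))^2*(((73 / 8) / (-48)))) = 48.00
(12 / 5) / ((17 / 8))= 96 / 85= 1.13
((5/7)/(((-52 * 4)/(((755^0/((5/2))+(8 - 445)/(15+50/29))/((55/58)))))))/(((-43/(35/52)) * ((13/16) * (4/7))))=-2533237/806404456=-0.00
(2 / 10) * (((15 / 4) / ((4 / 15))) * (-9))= -405 / 16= -25.31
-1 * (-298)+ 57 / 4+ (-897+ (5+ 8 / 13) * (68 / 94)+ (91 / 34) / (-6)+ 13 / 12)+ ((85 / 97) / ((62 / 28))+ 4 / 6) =-217007365715 / 374804508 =-578.99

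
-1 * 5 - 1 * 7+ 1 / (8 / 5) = -91 / 8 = -11.38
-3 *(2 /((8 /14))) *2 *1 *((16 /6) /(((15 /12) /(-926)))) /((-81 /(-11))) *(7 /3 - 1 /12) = 570416 /45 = 12675.91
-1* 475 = -475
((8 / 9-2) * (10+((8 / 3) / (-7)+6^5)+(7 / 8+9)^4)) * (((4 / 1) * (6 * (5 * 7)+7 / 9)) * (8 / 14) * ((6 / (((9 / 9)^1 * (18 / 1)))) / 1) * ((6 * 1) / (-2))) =2015751534695 / 217728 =9258118.09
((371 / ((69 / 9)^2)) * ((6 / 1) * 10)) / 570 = 6678 / 10051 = 0.66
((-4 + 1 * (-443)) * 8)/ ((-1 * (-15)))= -1192/ 5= -238.40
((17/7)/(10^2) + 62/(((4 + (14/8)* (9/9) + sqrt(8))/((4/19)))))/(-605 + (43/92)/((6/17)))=-2221899774/444302556425 + 4380672* sqrt(2)/2538871751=-0.00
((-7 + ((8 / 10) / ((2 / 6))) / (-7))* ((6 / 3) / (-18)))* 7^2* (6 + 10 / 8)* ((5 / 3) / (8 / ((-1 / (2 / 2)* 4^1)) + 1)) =-52171 / 108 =-483.06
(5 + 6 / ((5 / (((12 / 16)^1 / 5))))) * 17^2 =74851 / 50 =1497.02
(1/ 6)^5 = 1/ 7776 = 0.00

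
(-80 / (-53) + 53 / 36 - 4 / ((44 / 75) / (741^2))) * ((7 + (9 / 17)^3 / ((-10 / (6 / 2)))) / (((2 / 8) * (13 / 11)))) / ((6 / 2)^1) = -26850347714481683 / 913965390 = -29377860.48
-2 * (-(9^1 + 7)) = 32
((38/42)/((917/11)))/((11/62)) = 1178/19257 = 0.06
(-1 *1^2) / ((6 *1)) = -1 / 6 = -0.17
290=290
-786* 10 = -7860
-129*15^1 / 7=-1935 / 7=-276.43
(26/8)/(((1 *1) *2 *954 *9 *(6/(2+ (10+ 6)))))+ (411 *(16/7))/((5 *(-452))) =-37589609/90553680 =-0.42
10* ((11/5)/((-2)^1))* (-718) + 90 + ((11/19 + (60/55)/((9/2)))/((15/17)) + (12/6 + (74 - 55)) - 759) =13639001/1881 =7250.93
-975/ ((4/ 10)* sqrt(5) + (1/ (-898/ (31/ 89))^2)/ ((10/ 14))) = 209473328839456500/ 816009789475562248591 -397804772369358656796000* sqrt(5)/ 816009789475562248591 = -1090.08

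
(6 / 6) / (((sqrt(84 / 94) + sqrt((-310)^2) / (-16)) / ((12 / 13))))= -0.05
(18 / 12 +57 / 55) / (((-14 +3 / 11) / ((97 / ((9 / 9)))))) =-27063 / 1510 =-17.92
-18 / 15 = -6 / 5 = -1.20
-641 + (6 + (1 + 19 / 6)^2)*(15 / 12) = -88099 / 144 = -611.80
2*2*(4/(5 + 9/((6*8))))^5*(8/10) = 17179869184/19695203215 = 0.87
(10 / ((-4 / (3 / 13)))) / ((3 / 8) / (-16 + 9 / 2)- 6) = 46 / 481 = 0.10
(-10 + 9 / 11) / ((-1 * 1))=101 / 11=9.18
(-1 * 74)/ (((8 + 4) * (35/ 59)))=-2183/ 210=-10.40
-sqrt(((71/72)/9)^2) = -71/648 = -0.11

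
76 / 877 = 0.09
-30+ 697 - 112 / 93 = 61919 / 93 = 665.80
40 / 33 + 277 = 9181 / 33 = 278.21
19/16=1.19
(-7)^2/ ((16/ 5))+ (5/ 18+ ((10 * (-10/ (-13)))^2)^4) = 1440001831315468645/ 117465223824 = 12258962.99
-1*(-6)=6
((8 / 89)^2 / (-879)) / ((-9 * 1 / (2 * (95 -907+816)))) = 512 / 62663031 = 0.00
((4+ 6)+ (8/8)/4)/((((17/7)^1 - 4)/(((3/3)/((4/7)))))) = -2009/176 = -11.41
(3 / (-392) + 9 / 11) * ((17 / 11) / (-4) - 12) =-1904775 / 189728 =-10.04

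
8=8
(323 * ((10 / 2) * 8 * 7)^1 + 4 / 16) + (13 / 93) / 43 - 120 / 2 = 1445722531 / 15996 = 90380.25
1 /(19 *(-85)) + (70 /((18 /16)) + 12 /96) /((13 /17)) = 123244559 /1511640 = 81.53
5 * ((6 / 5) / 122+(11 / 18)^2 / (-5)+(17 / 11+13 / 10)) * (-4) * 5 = -15112835 / 54351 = -278.06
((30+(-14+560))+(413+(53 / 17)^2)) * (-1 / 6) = -48105 / 289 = -166.45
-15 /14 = -1.07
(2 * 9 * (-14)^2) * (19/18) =3724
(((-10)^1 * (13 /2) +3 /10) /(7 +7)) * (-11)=7117 /140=50.84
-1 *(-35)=35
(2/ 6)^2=0.11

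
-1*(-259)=259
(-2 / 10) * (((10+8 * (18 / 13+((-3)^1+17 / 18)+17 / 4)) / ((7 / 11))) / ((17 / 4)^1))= -39776 / 13923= -2.86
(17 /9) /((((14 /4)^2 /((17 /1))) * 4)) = 289 /441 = 0.66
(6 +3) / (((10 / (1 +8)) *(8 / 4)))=81 / 20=4.05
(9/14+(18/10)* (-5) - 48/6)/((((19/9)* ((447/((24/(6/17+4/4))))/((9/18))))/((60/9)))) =-467160/455791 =-1.02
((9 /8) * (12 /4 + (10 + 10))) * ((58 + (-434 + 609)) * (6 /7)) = 144693 /28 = 5167.61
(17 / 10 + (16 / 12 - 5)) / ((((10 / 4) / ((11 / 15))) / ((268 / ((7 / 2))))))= -347864 / 7875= -44.17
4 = 4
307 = 307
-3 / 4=-0.75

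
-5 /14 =-0.36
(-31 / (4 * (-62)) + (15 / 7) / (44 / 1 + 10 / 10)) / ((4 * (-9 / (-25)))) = 725 / 6048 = 0.12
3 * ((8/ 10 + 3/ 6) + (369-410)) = -1191/ 10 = -119.10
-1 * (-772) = 772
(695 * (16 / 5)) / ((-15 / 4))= -8896 / 15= -593.07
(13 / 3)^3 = 2197 / 27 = 81.37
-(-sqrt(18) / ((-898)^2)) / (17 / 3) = 9*sqrt(2) / 13708868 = 0.00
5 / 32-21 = -667 / 32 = -20.84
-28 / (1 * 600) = -7 / 150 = -0.05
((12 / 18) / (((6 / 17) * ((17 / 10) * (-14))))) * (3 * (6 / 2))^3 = -405 / 7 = -57.86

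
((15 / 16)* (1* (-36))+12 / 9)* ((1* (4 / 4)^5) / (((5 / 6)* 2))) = -389 / 20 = -19.45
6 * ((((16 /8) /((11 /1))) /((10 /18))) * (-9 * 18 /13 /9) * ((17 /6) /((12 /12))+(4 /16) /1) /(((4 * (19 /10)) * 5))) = -2997 /13585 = -0.22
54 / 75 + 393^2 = 3861243 / 25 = 154449.72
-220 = -220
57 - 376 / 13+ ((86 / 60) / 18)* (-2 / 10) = 984941 / 35100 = 28.06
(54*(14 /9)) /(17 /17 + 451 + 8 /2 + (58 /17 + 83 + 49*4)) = 1428 /12553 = 0.11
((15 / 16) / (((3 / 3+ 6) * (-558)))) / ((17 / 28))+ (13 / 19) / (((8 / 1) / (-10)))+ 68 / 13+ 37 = 129258163 / 3124056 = 41.38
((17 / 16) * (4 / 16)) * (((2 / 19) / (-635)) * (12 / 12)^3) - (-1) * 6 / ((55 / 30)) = 13898693 / 4246880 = 3.27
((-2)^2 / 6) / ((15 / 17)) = 34 / 45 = 0.76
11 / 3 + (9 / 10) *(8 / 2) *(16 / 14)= 817 / 105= 7.78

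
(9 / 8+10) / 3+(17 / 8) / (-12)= 113 / 32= 3.53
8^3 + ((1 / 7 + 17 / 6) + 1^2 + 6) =21923 / 42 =521.98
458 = 458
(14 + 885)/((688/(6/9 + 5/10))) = 6293/4128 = 1.52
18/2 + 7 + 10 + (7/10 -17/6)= 358/15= 23.87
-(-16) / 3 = 16 / 3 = 5.33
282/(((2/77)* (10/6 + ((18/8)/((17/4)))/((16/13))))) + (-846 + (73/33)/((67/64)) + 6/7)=114791176132/26481147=4334.83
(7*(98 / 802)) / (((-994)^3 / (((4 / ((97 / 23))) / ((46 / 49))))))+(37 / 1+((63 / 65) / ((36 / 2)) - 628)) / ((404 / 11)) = -11764544069959221 / 731165802050840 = -16.09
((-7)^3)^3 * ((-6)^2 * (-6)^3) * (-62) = -19454958177984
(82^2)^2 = 45212176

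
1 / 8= 0.12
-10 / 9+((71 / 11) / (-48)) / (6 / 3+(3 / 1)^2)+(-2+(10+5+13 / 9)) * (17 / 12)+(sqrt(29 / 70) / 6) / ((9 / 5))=19.40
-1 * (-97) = 97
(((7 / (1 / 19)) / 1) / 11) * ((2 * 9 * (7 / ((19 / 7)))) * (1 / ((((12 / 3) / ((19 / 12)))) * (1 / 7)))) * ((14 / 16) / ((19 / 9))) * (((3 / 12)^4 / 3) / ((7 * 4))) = 21609 / 720896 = 0.03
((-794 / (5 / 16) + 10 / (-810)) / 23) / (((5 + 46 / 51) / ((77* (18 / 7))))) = -384856846 / 103845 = -3706.07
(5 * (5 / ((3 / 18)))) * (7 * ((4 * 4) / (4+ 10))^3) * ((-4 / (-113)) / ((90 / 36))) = 122880 / 5537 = 22.19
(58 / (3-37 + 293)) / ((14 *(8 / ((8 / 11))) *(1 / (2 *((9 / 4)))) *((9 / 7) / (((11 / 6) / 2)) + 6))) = 87 / 98420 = 0.00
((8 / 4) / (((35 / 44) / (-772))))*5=-67936 / 7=-9705.14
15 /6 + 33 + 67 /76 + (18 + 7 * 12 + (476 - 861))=-18743 /76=-246.62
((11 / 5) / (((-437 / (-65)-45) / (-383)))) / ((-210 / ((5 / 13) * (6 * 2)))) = -4213 / 8708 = -0.48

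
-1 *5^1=-5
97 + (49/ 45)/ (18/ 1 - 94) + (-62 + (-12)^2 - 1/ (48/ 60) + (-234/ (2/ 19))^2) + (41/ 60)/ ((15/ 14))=42253308043/ 8550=4941907.37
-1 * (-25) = 25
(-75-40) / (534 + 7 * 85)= -115 / 1129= -0.10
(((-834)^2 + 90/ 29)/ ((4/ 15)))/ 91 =21612015/ 754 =28663.15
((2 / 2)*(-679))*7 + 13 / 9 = -42764 / 9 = -4751.56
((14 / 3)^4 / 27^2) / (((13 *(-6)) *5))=-19208 / 11514555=-0.00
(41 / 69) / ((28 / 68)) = 697 / 483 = 1.44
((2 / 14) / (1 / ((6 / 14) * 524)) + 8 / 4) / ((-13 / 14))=-3340 / 91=-36.70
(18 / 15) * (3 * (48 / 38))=432 / 95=4.55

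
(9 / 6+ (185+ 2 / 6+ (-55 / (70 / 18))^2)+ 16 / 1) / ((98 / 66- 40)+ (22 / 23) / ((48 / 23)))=-306548 / 28959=-10.59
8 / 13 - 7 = -83 / 13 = -6.38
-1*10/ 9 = -10/ 9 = -1.11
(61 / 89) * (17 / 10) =1037 / 890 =1.17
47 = 47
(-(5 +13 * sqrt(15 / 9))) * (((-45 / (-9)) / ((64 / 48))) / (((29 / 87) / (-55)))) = 12375 / 4 +10725 * sqrt(15) / 4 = 13478.19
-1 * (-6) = 6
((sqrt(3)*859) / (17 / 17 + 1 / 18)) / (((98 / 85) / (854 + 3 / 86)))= 48264594345*sqrt(3) / 80066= 1044097.74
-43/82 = -0.52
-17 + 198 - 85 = 96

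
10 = 10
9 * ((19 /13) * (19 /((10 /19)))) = 61731 /130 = 474.85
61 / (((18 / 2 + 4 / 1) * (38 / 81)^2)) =400221 / 18772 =21.32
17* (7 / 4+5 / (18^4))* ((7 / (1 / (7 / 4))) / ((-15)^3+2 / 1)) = -153032929 / 1416336192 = -0.11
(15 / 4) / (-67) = -15 / 268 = -0.06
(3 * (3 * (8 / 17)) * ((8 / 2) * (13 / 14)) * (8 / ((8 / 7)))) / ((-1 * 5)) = -1872 / 85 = -22.02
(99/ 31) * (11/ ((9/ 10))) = 1210/ 31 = 39.03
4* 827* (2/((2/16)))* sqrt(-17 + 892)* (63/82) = 8336160* sqrt(35)/41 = 1202863.11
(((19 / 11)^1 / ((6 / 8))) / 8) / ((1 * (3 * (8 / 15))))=95 / 528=0.18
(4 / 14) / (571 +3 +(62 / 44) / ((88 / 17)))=3872 / 7782537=0.00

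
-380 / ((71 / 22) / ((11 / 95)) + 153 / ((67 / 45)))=-1232264 / 423617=-2.91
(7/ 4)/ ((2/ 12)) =21/ 2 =10.50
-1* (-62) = 62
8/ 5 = 1.60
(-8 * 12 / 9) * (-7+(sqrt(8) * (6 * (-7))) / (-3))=224 / 3-896 * sqrt(2) / 3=-347.71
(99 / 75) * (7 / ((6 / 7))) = 539 / 50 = 10.78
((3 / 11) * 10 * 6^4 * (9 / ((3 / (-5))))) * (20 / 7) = -151480.52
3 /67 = 0.04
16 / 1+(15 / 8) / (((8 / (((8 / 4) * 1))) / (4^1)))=143 / 8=17.88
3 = 3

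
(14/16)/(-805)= -0.00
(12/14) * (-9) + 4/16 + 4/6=-571/84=-6.80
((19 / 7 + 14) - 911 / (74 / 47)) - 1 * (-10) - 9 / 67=-19158689 / 34706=-552.03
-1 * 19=-19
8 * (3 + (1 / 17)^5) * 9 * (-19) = -4104.00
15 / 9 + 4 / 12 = 2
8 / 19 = 0.42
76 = 76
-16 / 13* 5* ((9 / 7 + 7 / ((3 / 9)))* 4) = -3840 / 7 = -548.57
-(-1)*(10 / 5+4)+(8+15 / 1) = 29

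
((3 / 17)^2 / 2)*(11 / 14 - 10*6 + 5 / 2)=-3573 / 4046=-0.88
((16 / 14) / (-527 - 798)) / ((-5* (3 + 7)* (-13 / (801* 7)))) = -3204 / 430625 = -0.01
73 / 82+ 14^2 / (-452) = 4231 / 9266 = 0.46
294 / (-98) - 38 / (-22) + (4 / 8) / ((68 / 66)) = -589 / 748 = -0.79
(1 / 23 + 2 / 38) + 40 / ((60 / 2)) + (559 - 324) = 309959 / 1311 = 236.43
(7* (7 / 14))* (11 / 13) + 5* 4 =597 / 26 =22.96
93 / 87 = 31 / 29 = 1.07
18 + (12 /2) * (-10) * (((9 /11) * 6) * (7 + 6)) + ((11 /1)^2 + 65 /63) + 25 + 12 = -2530877 /693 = -3652.06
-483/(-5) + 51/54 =8779/90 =97.54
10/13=0.77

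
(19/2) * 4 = 38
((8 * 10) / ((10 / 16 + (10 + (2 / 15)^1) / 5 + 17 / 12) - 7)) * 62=-1691.87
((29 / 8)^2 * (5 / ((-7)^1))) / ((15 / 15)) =-4205 / 448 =-9.39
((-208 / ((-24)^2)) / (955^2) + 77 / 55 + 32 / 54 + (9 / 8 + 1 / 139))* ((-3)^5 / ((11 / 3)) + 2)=-60494382760861 / 301209024600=-200.84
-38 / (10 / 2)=-7.60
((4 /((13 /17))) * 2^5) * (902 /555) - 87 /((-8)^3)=1005556729 /3694080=272.21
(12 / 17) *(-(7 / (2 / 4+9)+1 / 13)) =-2412 / 4199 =-0.57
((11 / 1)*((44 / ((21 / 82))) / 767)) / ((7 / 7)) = 2.46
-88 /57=-1.54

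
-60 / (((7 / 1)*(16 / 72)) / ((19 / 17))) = -5130 / 119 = -43.11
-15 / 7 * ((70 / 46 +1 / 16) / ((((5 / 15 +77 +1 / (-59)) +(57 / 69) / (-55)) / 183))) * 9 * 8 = -140213351025 / 242314268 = -578.64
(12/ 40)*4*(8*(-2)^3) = -384/ 5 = -76.80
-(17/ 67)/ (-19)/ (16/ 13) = 221/ 20368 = 0.01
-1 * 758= -758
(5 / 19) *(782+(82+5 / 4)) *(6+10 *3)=155745 / 19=8197.11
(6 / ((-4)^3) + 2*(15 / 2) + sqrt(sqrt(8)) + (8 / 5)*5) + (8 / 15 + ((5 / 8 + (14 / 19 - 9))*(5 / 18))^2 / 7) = 2^(3 / 4) + 233690591 / 9703680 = 25.76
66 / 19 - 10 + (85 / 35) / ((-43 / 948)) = -343528 / 5719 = -60.07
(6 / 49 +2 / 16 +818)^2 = 102882487009 / 153664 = 669528.89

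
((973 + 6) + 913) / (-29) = -1892 / 29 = -65.24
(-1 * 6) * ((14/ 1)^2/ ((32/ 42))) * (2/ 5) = -3087/ 5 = -617.40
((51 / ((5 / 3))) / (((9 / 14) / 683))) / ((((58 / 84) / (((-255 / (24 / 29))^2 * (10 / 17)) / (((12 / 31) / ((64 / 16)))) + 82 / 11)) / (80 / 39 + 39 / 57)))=54061864611319957 / 727320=74330232375.46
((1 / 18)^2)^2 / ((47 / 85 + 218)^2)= 7225 / 36227735026704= 0.00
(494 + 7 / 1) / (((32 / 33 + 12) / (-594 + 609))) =247995 / 428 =579.43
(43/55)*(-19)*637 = -9462.35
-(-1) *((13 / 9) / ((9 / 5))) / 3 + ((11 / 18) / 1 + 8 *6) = 23755 / 486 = 48.88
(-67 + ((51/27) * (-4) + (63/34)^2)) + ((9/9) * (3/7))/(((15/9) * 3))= -25867213/364140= -71.04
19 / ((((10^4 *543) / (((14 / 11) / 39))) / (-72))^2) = 931 / 261691284765625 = 0.00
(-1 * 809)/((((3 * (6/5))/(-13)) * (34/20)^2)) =1010.86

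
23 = 23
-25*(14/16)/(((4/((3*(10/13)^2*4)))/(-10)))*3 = 196875/169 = 1164.94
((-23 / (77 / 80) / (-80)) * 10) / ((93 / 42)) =460 / 341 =1.35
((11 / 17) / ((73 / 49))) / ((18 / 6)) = 539 / 3723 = 0.14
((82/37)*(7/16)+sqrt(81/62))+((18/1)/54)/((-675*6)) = 1743377/1798200+9*sqrt(62)/62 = 2.11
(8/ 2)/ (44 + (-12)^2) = 1/ 47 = 0.02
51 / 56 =0.91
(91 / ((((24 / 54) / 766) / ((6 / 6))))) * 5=1568385 / 2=784192.50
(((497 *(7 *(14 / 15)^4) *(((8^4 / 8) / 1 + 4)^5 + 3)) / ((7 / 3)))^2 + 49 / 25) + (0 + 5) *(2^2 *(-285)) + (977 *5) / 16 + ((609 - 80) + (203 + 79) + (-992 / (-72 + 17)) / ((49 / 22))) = 42492044968356443649164726087050346563967989 / 24806250000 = 1712957217167304354715635000000000.00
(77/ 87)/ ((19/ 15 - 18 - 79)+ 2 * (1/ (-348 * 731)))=-562870/ 60883533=-0.01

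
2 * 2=4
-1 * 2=-2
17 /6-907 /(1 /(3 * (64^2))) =-66871279 /6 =-11145213.17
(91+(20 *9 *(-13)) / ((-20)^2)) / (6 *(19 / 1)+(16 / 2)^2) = 1703 / 3560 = 0.48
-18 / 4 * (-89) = 801 / 2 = 400.50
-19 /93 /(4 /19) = -361 /372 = -0.97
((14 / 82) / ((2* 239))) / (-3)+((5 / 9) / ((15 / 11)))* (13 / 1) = 2802451 / 529146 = 5.30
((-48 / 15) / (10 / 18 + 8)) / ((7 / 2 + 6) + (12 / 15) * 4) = -288 / 9779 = -0.03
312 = 312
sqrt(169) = 13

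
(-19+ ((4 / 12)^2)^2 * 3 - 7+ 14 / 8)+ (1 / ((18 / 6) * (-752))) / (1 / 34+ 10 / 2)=-4670407 / 192888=-24.21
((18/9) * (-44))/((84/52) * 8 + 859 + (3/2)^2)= -4576/45457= -0.10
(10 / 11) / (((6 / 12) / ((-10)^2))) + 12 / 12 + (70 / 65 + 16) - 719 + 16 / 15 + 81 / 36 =-4425463 / 8580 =-515.79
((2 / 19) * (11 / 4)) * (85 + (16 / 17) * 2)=16247 / 646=25.15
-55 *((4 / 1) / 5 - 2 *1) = 66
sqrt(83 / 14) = sqrt(1162) / 14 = 2.43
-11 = -11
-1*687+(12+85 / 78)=-52565 / 78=-673.91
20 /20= 1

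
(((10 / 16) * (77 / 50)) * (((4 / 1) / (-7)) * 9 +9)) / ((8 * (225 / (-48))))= -0.10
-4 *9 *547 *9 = -177228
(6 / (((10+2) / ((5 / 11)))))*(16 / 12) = 10 / 33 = 0.30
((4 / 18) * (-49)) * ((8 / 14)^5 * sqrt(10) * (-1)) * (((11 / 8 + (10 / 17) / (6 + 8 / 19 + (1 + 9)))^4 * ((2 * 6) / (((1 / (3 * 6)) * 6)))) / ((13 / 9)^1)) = 18282637843694 * sqrt(10) / 279096863877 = 207.15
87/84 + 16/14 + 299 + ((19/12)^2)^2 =44628919/145152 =307.46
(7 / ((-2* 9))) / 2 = -7 / 36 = -0.19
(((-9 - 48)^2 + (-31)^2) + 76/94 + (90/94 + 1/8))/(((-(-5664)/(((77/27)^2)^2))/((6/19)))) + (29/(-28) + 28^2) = 798.50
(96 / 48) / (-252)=-0.01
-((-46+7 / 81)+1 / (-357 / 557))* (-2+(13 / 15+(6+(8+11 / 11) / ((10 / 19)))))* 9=30155840 / 3213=9385.57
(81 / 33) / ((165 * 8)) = 9 / 4840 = 0.00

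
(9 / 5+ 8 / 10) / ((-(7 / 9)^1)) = -3.34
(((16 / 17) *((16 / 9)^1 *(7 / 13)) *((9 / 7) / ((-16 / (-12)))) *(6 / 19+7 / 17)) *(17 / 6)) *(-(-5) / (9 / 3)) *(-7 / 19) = -263200 / 239343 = -1.10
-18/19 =-0.95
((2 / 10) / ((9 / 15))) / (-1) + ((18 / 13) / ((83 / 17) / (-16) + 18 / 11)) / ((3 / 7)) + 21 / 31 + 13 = 10849213 / 687921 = 15.77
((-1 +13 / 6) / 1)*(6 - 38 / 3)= -70 / 9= -7.78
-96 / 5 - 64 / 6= -448 / 15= -29.87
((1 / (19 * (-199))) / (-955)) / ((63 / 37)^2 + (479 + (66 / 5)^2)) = 6845 / 16217334846244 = 0.00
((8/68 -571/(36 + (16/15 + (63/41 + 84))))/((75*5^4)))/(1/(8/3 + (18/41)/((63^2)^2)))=-65504621513054/253642445347921875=-0.00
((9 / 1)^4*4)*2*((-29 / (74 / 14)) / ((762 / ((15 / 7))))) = -3805380 / 4699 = -809.83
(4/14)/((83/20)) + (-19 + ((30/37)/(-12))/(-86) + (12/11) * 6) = -503723193/40672324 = -12.38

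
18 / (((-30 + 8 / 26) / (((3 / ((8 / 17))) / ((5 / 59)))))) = -45.60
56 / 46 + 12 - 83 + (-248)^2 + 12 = 1413263 / 23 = 61446.22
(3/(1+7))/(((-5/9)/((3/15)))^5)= -177147/78125000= -0.00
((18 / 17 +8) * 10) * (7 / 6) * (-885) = -1590050 / 17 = -93532.35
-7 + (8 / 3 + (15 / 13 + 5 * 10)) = 1826 / 39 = 46.82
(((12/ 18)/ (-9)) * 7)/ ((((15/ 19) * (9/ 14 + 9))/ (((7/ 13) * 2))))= -52136/ 710775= -0.07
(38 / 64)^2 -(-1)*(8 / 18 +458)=4228273 / 9216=458.80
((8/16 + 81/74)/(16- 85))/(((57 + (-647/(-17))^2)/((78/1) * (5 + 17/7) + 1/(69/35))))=-4776138559/536499179118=-0.01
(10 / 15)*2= 4 / 3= 1.33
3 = 3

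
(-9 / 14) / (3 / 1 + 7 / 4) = -18 / 133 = -0.14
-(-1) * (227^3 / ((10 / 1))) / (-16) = -11697083 / 160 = -73106.77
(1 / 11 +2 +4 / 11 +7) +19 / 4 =625 / 44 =14.20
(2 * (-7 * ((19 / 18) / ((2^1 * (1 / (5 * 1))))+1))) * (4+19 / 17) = -26593 / 102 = -260.72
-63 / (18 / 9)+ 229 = 395 / 2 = 197.50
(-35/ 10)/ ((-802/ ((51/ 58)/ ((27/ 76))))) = 2261/ 209322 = 0.01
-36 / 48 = -3 / 4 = -0.75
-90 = -90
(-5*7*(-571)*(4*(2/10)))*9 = 143892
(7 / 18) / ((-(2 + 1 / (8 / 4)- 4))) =7 / 27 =0.26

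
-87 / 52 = -1.67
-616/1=-616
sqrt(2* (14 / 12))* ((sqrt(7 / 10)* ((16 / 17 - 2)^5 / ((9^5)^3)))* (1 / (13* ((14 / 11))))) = -88* sqrt(30) / 965393371653878115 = -0.00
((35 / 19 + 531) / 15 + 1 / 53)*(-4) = -2147428 / 15105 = -142.17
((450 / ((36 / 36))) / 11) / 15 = 2.73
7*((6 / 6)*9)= 63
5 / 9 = 0.56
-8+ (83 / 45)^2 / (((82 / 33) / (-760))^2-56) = -638853024712 / 79254791271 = -8.06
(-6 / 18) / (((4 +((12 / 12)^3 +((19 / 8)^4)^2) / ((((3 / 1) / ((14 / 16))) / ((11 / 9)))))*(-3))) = 402653184 / 1323521714413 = 0.00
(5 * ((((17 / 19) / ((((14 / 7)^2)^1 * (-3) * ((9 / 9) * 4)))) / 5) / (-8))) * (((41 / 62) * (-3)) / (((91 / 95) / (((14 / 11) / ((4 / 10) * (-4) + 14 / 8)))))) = -17425 / 425568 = -0.04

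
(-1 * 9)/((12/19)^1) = -57/4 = -14.25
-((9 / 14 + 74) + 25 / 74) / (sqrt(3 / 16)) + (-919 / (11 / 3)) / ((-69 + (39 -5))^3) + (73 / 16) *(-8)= -77680 *sqrt(3) / 777 -34423111 / 943250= -209.65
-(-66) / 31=66 / 31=2.13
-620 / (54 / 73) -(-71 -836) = 1859 / 27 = 68.85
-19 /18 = -1.06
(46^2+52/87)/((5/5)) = 184144/87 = 2116.60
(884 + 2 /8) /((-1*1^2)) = -3537 /4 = -884.25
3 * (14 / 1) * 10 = 420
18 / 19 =0.95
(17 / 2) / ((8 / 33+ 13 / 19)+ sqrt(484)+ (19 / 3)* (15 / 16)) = 85272 / 289565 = 0.29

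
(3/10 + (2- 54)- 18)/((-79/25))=22.06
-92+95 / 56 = -5057 / 56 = -90.30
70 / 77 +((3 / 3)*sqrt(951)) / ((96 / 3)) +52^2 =sqrt(951) / 32 +29754 / 11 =2705.87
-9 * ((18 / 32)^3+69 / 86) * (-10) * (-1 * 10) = -38848275 / 44032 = -882.27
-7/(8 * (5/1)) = -7/40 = -0.18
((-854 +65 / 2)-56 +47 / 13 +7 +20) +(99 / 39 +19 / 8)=-87565 / 104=-841.97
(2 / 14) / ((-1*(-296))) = 1 / 2072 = 0.00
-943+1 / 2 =-1885 / 2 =-942.50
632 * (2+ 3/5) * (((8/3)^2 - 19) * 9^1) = -879112/5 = -175822.40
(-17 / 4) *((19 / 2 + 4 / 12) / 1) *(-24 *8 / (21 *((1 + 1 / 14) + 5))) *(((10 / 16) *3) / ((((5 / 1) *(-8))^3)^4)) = 59 / 8388608000000000000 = 0.00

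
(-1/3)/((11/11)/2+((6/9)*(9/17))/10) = -170/273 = -0.62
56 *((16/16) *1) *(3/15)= 56/5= 11.20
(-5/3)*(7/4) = -35/12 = -2.92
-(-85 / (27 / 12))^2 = -115600 / 81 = -1427.16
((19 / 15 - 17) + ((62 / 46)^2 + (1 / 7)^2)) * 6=-83.38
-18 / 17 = -1.06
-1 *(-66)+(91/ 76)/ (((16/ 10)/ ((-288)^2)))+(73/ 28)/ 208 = 62137.59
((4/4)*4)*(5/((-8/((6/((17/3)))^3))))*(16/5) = -46656/4913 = -9.50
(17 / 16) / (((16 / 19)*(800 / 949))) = 306527 / 204800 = 1.50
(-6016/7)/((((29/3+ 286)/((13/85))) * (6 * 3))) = -39104/1583295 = -0.02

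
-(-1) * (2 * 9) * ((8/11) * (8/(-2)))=-52.36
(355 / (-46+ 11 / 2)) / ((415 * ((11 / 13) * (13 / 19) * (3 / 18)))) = -0.22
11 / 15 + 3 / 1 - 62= -874 / 15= -58.27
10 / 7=1.43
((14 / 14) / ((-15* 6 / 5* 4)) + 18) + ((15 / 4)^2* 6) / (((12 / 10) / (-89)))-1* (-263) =-860663 / 144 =-5976.83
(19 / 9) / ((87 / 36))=76 / 87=0.87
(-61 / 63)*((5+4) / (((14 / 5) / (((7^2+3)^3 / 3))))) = -21442720 / 147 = -145868.84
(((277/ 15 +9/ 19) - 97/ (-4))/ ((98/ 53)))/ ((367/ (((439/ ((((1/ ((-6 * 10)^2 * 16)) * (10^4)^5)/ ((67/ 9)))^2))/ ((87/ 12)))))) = 5142586185431/ 72572995605468750000000000000000000000000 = 0.00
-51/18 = -17/6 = -2.83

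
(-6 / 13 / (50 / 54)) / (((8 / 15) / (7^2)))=-11907 / 260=-45.80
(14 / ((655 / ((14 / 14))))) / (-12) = -7 / 3930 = -0.00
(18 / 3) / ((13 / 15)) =6.92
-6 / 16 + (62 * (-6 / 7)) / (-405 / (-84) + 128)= -23061 / 29752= -0.78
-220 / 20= -11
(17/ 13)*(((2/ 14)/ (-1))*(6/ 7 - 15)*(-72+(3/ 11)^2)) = -1331559/ 7007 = -190.03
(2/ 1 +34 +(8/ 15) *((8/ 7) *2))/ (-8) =-977/ 210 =-4.65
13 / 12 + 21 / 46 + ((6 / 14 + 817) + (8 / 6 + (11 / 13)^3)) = 3484427623 / 4244604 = 820.91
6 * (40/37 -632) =-140064/37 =-3785.51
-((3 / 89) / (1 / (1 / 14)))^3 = -27 / 1934434936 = -0.00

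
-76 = -76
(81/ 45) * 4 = 36/ 5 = 7.20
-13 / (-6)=13 / 6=2.17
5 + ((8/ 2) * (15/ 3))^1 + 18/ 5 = 143/ 5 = 28.60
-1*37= -37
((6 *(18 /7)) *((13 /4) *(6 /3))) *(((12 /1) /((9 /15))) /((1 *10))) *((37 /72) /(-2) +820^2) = 3776196957 /28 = 134864177.04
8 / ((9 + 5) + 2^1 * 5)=1 / 3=0.33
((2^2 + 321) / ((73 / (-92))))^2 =894010000 / 5329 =167763.18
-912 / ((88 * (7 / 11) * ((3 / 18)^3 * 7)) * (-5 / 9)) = 904.56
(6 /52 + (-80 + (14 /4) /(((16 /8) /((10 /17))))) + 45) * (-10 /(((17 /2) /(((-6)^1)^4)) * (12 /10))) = 161611200 /3757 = 43016.02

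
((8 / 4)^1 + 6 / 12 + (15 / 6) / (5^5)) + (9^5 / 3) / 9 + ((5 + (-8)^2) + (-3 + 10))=1415938 / 625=2265.50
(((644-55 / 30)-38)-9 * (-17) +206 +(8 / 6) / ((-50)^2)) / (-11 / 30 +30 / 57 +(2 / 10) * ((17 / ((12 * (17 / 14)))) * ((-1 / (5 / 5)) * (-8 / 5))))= 68625663 / 37975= 1807.13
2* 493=986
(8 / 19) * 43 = 344 / 19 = 18.11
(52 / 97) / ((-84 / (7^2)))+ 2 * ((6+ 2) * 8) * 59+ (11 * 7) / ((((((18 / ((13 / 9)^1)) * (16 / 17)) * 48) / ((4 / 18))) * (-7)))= 410113655777 / 54307584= 7551.68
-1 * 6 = -6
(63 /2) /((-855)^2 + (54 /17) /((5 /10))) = 119 /2761674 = 0.00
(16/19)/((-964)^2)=1/1103539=0.00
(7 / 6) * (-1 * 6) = -7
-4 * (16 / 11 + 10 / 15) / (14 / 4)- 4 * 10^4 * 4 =-5280080 / 33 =-160002.42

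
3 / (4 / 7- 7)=-7 / 15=-0.47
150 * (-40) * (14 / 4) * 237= -4977000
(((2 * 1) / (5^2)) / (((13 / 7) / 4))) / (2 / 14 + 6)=392 / 13975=0.03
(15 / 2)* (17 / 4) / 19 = 255 / 152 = 1.68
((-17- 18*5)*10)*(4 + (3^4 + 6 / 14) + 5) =-677310 / 7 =-96758.57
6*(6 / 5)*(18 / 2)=324 / 5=64.80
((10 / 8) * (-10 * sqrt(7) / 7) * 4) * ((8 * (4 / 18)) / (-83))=800 * sqrt(7) / 5229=0.40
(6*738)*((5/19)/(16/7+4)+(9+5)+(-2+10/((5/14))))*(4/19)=37327.45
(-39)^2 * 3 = 4563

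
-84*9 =-756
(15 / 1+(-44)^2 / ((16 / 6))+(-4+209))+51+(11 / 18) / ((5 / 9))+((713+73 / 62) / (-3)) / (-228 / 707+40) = 25882265851 / 26088360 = 992.10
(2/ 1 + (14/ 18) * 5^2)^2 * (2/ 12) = 37249/ 486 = 76.64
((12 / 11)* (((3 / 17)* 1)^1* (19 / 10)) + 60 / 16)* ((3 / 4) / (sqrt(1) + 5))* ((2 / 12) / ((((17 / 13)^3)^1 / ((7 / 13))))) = 6069973 / 293993920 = 0.02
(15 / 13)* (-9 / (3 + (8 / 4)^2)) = -1.48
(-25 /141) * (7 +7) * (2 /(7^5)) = -100 /338541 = -0.00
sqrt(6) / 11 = 0.22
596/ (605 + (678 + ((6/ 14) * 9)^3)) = 51107/ 114938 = 0.44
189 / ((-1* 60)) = -63 / 20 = -3.15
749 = 749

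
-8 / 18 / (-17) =4 / 153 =0.03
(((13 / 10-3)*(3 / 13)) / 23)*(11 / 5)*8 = -2244 / 7475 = -0.30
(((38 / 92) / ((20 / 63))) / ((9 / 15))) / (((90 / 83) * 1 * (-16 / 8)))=-11039 / 11040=-1.00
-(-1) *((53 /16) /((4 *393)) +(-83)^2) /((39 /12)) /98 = 173272181 /8010912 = 21.63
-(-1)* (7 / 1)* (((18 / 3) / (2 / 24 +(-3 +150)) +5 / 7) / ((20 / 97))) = 904913 / 35300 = 25.63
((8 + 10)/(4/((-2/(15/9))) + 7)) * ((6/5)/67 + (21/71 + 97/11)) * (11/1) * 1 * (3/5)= 295.87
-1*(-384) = 384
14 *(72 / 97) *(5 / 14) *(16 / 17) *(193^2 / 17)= 214554240 / 28033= 7653.63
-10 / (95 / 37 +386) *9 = -3330 / 14377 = -0.23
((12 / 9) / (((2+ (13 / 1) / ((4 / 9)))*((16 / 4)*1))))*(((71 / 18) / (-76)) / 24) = -71 / 3078000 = -0.00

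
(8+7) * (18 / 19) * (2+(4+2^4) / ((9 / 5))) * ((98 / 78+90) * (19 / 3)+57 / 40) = 107948.06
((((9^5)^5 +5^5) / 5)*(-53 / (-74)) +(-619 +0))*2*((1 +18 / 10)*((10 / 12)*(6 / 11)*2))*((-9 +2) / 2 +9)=532680306867354620866637088 / 185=2879353010093808761441282.00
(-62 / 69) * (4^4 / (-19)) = 12.11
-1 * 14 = -14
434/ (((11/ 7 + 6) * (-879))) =-3038/ 46587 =-0.07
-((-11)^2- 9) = -112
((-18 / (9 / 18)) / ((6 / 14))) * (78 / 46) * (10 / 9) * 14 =-2215.65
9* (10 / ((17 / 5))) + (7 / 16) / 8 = 57719 / 2176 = 26.53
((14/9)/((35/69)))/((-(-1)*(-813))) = -46/12195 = -0.00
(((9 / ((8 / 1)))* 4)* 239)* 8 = 8604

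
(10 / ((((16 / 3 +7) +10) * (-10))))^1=-3 / 67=-0.04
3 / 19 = 0.16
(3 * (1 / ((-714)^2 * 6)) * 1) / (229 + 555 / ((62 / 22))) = 31 / 13462692768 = 0.00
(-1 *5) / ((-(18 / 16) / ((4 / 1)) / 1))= 160 / 9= 17.78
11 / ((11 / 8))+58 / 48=221 / 24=9.21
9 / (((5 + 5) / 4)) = 18 / 5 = 3.60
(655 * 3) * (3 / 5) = 1179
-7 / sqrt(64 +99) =-7*sqrt(163) / 163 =-0.55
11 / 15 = 0.73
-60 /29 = -2.07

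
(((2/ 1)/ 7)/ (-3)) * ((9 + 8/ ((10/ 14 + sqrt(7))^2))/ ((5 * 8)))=-263593/ 10618020 + 49 * sqrt(7)/ 75843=-0.02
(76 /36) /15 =19 /135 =0.14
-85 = -85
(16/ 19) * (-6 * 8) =-768/ 19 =-40.42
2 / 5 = 0.40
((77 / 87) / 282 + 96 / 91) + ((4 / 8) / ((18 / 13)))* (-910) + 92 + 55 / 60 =-116410607 / 496132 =-234.64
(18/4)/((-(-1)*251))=9/502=0.02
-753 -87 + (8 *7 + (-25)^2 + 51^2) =2442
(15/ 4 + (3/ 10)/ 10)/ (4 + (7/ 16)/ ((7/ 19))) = 1512/ 2075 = 0.73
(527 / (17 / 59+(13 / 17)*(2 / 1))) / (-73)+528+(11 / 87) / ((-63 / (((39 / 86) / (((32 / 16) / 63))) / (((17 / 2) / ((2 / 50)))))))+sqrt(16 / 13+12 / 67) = 2*sqrt(267397) / 871+73917852973153 / 141057086050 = 525.22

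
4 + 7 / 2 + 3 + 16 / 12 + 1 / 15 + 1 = 129 / 10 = 12.90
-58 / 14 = -4.14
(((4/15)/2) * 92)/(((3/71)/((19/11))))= 248216/495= 501.45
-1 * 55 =-55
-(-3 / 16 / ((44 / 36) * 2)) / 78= 9 / 9152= 0.00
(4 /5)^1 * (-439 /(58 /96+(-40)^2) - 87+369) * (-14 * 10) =-2424207072 /76829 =-31553.28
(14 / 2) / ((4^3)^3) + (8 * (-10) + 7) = -19136505 / 262144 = -73.00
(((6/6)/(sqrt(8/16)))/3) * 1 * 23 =23 * sqrt(2)/3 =10.84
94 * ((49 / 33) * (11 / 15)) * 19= 87514 / 45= 1944.76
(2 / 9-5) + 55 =452 / 9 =50.22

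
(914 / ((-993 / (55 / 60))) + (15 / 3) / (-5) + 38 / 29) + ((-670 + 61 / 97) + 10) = -11059903555 / 16759854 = -659.90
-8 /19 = -0.42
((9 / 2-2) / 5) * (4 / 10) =1 / 5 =0.20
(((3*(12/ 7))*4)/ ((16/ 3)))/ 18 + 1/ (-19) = 43/ 266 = 0.16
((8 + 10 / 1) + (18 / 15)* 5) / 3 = 8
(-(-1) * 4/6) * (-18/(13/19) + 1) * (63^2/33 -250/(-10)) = -1051484/429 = -2451.01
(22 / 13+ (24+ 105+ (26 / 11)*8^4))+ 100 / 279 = 391489523 / 39897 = 9812.51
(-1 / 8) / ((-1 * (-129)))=-1 / 1032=-0.00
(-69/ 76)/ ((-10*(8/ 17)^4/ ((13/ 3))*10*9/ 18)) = 1.60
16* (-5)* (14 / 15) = -224 / 3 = -74.67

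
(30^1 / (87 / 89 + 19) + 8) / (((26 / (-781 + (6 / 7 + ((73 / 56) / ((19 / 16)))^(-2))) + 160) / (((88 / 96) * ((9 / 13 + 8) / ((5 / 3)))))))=1220925885298713 / 4299522272383520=0.28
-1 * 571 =-571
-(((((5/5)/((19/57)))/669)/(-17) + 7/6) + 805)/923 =-18337061/20994558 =-0.87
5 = 5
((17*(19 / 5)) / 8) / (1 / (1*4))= 323 / 10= 32.30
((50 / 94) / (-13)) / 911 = -25 / 556621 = -0.00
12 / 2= 6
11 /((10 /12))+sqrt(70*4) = 66 /5+2*sqrt(70) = 29.93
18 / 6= 3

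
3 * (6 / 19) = 18 / 19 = 0.95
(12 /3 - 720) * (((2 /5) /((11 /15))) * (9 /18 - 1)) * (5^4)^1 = 1342500 /11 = 122045.45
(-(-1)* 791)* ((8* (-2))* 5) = -63280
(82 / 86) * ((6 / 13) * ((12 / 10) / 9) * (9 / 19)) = 1476 / 53105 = 0.03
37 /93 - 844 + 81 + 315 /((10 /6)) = -53345 /93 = -573.60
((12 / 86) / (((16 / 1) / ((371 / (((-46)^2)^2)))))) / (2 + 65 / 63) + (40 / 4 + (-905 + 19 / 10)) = -1313691016726077 / 1470933845120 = -893.10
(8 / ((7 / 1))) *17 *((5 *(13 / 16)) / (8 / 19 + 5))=20995 / 1442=14.56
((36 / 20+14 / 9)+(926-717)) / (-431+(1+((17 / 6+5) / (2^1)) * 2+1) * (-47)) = -0.24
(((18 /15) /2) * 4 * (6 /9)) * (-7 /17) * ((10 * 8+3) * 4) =-18592 /85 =-218.73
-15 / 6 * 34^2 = -2890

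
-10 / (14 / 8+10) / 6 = -0.14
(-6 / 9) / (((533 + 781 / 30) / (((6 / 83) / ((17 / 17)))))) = -120 / 1391993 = -0.00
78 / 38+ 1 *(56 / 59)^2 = 2.95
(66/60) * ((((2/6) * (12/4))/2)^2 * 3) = 33/40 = 0.82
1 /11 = 0.09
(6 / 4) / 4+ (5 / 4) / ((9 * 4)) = 59 / 144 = 0.41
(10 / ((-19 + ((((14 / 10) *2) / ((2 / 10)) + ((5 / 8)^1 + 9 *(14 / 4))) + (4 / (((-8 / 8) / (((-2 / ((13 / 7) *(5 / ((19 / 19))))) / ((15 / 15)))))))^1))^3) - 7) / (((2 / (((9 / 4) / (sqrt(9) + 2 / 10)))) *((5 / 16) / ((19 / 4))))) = -409902837500141 / 10958851876896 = -37.40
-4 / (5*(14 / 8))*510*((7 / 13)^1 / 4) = -408 / 13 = -31.38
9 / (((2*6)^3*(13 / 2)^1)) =1 / 1248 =0.00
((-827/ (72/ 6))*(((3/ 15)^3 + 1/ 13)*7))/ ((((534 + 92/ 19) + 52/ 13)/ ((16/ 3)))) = -10119172/ 25140375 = -0.40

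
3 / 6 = 0.50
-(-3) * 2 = 6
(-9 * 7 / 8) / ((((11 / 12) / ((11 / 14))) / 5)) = -135 / 4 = -33.75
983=983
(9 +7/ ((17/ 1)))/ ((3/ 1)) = 160/ 51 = 3.14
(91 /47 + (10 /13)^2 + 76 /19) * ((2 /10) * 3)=3.92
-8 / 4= -2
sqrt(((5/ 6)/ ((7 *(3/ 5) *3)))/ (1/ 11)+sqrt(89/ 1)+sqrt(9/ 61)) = sqrt(2905308 *sqrt(61)+42977550+59074596 *sqrt(89))/ 7686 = 3.25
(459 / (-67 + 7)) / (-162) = 17 / 360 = 0.05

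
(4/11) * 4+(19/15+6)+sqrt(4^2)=2099/165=12.72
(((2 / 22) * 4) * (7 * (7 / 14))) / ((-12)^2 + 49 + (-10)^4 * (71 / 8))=14 / 978373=0.00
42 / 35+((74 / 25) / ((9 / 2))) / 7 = 2038 / 1575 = 1.29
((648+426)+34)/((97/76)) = 84208/97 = 868.12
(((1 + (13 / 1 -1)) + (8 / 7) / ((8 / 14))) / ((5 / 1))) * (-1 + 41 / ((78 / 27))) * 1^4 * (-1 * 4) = -2058 / 13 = -158.31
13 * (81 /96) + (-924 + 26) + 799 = -2817 /32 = -88.03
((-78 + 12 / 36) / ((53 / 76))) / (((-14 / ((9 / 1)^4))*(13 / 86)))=1665278028 / 4823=345278.46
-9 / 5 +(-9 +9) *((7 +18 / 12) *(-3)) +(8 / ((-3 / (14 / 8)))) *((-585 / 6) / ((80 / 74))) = 16763 / 40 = 419.08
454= 454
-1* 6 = -6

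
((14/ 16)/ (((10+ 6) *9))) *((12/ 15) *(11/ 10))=0.01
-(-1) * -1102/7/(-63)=1102/441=2.50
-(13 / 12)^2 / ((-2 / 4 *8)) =0.29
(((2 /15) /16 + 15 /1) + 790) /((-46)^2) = 96601 /253920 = 0.38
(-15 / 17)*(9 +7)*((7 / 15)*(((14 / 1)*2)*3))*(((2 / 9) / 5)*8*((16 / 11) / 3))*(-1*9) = 802816 / 935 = 858.63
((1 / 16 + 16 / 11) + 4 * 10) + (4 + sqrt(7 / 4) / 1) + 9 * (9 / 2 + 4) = sqrt(7) / 2 + 21475 / 176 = 123.34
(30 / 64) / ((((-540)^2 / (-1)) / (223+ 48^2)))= -2527 / 622080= -0.00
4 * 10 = 40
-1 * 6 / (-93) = 2 / 31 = 0.06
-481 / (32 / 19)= -9139 / 32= -285.59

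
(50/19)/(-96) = -25/912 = -0.03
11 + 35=46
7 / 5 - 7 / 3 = -0.93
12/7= 1.71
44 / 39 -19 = -697 / 39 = -17.87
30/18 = 5/3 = 1.67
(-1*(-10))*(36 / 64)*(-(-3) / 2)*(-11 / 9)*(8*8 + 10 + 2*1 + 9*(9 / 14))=-188925 / 224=-843.42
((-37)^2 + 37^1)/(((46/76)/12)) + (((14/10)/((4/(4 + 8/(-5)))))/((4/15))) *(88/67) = 214812438/7705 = 27879.62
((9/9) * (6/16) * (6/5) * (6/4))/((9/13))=39/40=0.98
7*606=4242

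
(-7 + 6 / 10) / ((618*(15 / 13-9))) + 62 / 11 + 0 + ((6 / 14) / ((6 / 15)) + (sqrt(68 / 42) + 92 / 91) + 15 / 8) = sqrt(714) / 21 + 6054416297 / 630990360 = 10.87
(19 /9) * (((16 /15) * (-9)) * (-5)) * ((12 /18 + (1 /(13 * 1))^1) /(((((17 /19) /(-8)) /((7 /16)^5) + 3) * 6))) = -1407619864 /445848975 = -3.16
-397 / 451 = -0.88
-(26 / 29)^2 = -676 / 841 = -0.80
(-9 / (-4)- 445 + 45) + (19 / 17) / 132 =-223133 / 561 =-397.74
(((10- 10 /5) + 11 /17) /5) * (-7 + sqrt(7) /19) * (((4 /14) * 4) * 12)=-14112 /85 + 2016 * sqrt(7) /1615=-162.72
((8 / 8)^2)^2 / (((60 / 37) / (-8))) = -74 / 15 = -4.93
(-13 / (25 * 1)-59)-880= -23488 / 25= -939.52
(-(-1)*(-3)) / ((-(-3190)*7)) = -3 / 22330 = -0.00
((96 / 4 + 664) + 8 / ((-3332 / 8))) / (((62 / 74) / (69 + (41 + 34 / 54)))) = 63337112672 / 697221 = 90842.23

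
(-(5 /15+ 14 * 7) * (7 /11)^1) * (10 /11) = -20650 /363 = -56.89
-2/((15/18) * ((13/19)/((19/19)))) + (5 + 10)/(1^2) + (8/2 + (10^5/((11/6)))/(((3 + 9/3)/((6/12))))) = 3261077/715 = 4560.95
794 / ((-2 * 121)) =-397 / 121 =-3.28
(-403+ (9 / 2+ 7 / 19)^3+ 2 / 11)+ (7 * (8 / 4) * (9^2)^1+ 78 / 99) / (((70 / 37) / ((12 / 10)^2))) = 304372245257 / 528143000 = 576.31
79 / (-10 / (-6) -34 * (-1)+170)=237 / 617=0.38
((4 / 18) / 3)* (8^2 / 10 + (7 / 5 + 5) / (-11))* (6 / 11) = 256 / 1089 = 0.24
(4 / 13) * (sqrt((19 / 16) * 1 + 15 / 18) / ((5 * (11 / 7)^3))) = 343 * sqrt(291) / 259545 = 0.02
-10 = -10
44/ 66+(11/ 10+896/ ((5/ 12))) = 12913/ 6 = 2152.17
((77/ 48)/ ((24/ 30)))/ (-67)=-385/ 12864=-0.03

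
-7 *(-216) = 1512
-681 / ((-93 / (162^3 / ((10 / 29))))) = 13993904412 / 155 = 90283254.27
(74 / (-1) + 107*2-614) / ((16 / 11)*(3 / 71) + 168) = -61699 / 21876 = -2.82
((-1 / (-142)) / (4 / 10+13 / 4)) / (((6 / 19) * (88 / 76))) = 1805 / 342078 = 0.01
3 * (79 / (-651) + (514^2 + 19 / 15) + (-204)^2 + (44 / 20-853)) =992652434 / 1085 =914887.04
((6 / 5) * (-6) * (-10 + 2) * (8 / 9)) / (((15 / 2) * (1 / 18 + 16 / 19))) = 58368 / 7675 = 7.60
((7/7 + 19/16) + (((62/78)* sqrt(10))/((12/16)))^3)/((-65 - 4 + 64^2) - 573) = 35/55264 + 9533120* sqrt(10)/2765985651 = 0.01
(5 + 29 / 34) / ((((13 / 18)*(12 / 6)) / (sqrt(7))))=1791*sqrt(7) / 442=10.72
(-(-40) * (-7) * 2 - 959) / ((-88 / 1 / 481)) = 730639 / 88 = 8302.72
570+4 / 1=574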